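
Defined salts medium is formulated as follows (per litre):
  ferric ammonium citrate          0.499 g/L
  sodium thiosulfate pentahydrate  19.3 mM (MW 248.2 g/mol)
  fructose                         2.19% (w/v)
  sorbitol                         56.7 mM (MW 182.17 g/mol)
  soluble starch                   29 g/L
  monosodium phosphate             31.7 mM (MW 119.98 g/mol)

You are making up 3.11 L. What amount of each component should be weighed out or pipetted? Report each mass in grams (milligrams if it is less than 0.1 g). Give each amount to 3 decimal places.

Scale factor relative to 1 L: 3.11.
ferric ammonium citrate: 0.499 g/L × 3.11 L = 1.552 g
sodium thiosulfate pentahydrate: 19.3 mmol/L × 248.2 g/mol × 3.11 L ÷ 1000 = 14.898 g
fructose: 2.19 g per 100 mL × 3110 mL ÷ 100 = 68.109 g
sorbitol: 56.7 mmol/L × 182.17 g/mol × 3.11 L ÷ 1000 = 32.123 g
soluble starch: 29 g/L × 3.11 L = 90.190 g
monosodium phosphate: 31.7 mmol/L × 119.98 g/mol × 3.11 L ÷ 1000 = 11.828 g

ferric ammonium citrate 1.552 g; sodium thiosulfate pentahydrate 14.898 g; fructose 68.109 g; sorbitol 32.123 g; soluble starch 90.190 g; monosodium phosphate 11.828 g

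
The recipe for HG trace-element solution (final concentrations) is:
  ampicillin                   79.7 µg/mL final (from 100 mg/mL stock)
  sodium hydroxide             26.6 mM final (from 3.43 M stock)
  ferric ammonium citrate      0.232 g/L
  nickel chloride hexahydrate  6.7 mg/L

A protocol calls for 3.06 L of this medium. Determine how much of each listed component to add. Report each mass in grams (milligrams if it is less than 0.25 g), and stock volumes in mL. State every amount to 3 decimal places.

Scale factor relative to 1 L: 3.06.
ampicillin: dilute stock: 79.7 µg/mL × 3060 mL ÷ 100000 µg/mL = 2.439 mL
sodium hydroxide: dilute stock: 26.6 mM × 3060 mL ÷ 3430 mM = 23.731 mL
ferric ammonium citrate: 0.232 g/L × 3.06 L = 0.710 g
nickel chloride hexahydrate: 6.7 mg/L × 3.06 L = 20.502 mg

ampicillin 2.439 mL; sodium hydroxide 23.731 mL; ferric ammonium citrate 0.710 g; nickel chloride hexahydrate 20.502 mg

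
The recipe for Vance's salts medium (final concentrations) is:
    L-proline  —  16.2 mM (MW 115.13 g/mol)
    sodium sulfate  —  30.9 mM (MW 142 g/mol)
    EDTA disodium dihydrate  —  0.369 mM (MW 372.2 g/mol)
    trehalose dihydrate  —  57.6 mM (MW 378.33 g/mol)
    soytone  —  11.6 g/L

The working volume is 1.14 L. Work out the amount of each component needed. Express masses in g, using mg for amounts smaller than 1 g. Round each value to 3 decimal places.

Working volume: 1.14 L.
L-proline: 16.2 mmol/L × 115.13 g/mol × 1.14 L ÷ 1000 = 2.126 g
sodium sulfate: 30.9 mmol/L × 142 g/mol × 1.14 L ÷ 1000 = 5.002 g
EDTA disodium dihydrate: 0.369 mmol/L × 372.2 mg/mmol × 1.14 L = 156.570 mg
trehalose dihydrate: 57.6 mmol/L × 378.33 g/mol × 1.14 L ÷ 1000 = 24.843 g
soytone: 11.6 g/L × 1.14 L = 13.224 g

L-proline 2.126 g; sodium sulfate 5.002 g; EDTA disodium dihydrate 156.570 mg; trehalose dihydrate 24.843 g; soytone 13.224 g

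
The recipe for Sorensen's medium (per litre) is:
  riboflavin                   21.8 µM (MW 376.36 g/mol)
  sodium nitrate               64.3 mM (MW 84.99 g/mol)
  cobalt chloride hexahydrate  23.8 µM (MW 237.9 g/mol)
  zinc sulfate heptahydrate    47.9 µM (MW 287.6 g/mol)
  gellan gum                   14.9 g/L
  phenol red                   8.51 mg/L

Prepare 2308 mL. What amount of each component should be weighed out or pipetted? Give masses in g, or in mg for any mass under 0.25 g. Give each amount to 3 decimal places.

riboflavin 18.936 mg; sodium nitrate 12.613 g; cobalt chloride hexahydrate 13.068 mg; zinc sulfate heptahydrate 31.795 mg; gellan gum 34.389 g; phenol red 19.641 mg

Working volume: 2308 mL = 2.308 L.
riboflavin: 21.8 µmol/L × 376.36 g/mol × 2.308 L ÷ 1000 = 18.936 mg
sodium nitrate: 64.3 mmol/L × 84.99 g/mol × 2.308 L ÷ 1000 = 12.613 g
cobalt chloride hexahydrate: 23.8 µmol/L × 237.9 g/mol × 2.308 L ÷ 1000 = 13.068 mg
zinc sulfate heptahydrate: 47.9 µmol/L × 287.6 g/mol × 2.308 L ÷ 1000 = 31.795 mg
gellan gum: 14.9 g/L × 2.308 L = 34.389 g
phenol red: 8.51 mg/L × 2.308 L = 19.641 mg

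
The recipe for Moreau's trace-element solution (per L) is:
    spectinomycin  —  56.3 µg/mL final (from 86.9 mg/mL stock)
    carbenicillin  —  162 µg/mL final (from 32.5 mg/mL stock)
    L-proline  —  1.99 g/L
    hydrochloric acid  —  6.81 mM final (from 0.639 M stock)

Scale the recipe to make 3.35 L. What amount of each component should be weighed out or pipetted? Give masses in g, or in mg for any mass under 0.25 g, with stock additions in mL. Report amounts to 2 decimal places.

Working volume: 3.35 L.
spectinomycin: C1V1 = C2V2 → 56.3 µg/mL × 3350 mL ÷ 86900 µg/mL = 2.17 mL
carbenicillin: dilute stock: 162 µg/mL × 3350 mL ÷ 32500 µg/mL = 16.70 mL
L-proline: 1.99 g/L × 3.35 L = 6.67 g
hydrochloric acid: dilute stock: 6.81 mM × 3350 mL ÷ 639 mM = 35.70 mL

spectinomycin 2.17 mL; carbenicillin 16.70 mL; L-proline 6.67 g; hydrochloric acid 35.70 mL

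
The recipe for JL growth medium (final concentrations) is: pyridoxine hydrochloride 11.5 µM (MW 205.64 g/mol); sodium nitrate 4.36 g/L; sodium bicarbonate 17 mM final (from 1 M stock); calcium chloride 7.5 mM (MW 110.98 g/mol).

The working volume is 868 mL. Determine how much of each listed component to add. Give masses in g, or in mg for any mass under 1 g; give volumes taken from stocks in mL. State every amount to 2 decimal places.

pyridoxine hydrochloride 2.05 mg; sodium nitrate 3.78 g; sodium bicarbonate 14.76 mL; calcium chloride 722.48 mg

Target volume = 868 mL = 0.868 L.
pyridoxine hydrochloride: 11.5 µmol/L × 205.64 g/mol × 0.868 L ÷ 1000 = 2.05 mg
sodium nitrate: 4.36 g/L × 0.868 L = 3.78 g
sodium bicarbonate: dilute stock: 17 mM × 868 mL ÷ 1000 mM = 14.76 mL
calcium chloride: 7.5 mmol/L × 110.98 mg/mmol × 0.868 L = 722.48 mg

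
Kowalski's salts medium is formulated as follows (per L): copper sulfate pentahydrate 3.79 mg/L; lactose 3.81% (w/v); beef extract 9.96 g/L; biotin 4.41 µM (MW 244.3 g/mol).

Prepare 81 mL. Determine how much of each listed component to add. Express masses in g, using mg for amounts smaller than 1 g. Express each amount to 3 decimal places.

copper sulfate pentahydrate 0.307 mg; lactose 3.086 g; beef extract 806.760 mg; biotin 0.087 mg

Target volume = 81 mL = 0.081 L.
copper sulfate pentahydrate: 3.79 mg/L × 0.081 L = 0.307 mg
lactose: 3.81% w/v = 38.1 g/L → 38.1 × 0.081 L = 3.086 g
beef extract: 9.96 g/L × 0.081 L = 0.80676 g = 806.760 mg
biotin: 4.41 µmol/L × 244.3 g/mol × 0.081 L ÷ 1000 = 0.087 mg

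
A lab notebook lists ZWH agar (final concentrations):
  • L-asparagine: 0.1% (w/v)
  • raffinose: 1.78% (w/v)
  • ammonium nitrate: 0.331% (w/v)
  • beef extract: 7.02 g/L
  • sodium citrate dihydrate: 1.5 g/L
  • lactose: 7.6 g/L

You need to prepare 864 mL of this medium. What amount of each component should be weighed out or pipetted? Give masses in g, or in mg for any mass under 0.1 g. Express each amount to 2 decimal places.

Working volume: 864 mL = 0.864 L.
L-asparagine: 0.1% w/v = 1 g/L → 1 × 0.864 L = 0.86 g
raffinose: 1.78 g per 100 mL × 864 mL ÷ 100 = 15.38 g
ammonium nitrate: 0.331% w/v = 3.31 g/L → 3.31 × 0.864 L = 2.86 g
beef extract: 7.02 g/L × 0.864 L = 6.07 g
sodium citrate dihydrate: 1.5 g/L × 0.864 L = 1.30 g
lactose: 7.6 g/L × 0.864 L = 6.57 g

L-asparagine 0.86 g; raffinose 15.38 g; ammonium nitrate 2.86 g; beef extract 6.07 g; sodium citrate dihydrate 1.30 g; lactose 6.57 g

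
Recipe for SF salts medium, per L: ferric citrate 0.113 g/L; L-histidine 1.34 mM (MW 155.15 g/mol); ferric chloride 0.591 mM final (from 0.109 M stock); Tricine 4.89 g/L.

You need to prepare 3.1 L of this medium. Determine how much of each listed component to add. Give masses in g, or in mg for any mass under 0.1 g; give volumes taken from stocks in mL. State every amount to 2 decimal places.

Scale factor relative to 1 L: 3.1.
ferric citrate: 0.113 g/L × 3.1 L = 0.35 g
L-histidine: 1.34 mmol/L × 155.15 g/mol × 3.1 L ÷ 1000 = 0.64 g
ferric chloride: C1V1 = C2V2 → 0.591 mM × 3100 mL ÷ 109 mM = 16.81 mL
Tricine: 4.89 g/L × 3.1 L = 15.16 g

ferric citrate 0.35 g; L-histidine 0.64 g; ferric chloride 16.81 mL; Tricine 15.16 g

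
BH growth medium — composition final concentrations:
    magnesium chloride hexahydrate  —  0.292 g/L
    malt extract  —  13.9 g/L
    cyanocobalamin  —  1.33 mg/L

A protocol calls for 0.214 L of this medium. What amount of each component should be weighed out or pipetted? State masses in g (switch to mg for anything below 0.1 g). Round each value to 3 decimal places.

Scale factor relative to 1 L: 0.214.
magnesium chloride hexahydrate: 0.292 g/L × 0.214 L = 0.062488 g = 62.488 mg
malt extract: 13.9 g/L × 0.214 L = 2.975 g
cyanocobalamin: 1.33 mg/L × 0.214 L = 0.285 mg

magnesium chloride hexahydrate 62.488 mg; malt extract 2.975 g; cyanocobalamin 0.285 mg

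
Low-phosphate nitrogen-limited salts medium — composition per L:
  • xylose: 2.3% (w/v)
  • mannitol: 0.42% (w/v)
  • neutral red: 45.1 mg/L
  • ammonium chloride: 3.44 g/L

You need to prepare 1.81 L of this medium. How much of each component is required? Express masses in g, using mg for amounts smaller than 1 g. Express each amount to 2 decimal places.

xylose 41.63 g; mannitol 7.60 g; neutral red 81.63 mg; ammonium chloride 6.23 g

Scale factor relative to 1 L: 1.81.
xylose: 2.3 g per 100 mL × 1810 mL ÷ 100 = 41.63 g
mannitol: 0.42 g per 100 mL × 1810 mL ÷ 100 = 7.60 g
neutral red: 45.1 mg/L × 1.81 L = 81.63 mg
ammonium chloride: 3.44 g/L × 1.81 L = 6.23 g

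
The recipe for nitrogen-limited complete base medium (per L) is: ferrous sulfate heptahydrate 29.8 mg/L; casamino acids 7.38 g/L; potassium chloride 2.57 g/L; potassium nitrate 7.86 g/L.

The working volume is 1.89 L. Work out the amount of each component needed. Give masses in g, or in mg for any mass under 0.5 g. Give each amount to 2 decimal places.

Working volume: 1.89 L.
ferrous sulfate heptahydrate: 29.8 mg/L × 1.89 L = 56.32 mg
casamino acids: 7.38 g/L × 1.89 L = 13.95 g
potassium chloride: 2.57 g/L × 1.89 L = 4.86 g
potassium nitrate: 7.86 g/L × 1.89 L = 14.86 g

ferrous sulfate heptahydrate 56.32 mg; casamino acids 13.95 g; potassium chloride 4.86 g; potassium nitrate 14.86 g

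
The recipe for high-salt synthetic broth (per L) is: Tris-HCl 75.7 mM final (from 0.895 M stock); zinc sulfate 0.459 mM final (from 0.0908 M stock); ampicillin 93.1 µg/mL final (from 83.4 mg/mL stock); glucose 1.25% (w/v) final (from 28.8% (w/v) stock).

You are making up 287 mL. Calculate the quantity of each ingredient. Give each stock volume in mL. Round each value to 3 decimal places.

Tris-HCl 24.275 mL; zinc sulfate 1.451 mL; ampicillin 0.320 mL; glucose 12.457 mL

Working volume: 287 mL = 0.287 L.
Tris-HCl: V = C2·V2/C1 = 75.7 mM × 287 mL ÷ 895 mM = 24.275 mL
zinc sulfate: V = C2·V2/C1 = 0.459 mM × 287 mL ÷ 90.8 mM = 1.451 mL
ampicillin: C1V1 = C2V2 → 93.1 µg/mL × 287 mL ÷ 83400 µg/mL = 0.320 mL
glucose: V = C2·V2/C1 = 1.25% ÷ 28.8% × 287 mL = 12.457 mL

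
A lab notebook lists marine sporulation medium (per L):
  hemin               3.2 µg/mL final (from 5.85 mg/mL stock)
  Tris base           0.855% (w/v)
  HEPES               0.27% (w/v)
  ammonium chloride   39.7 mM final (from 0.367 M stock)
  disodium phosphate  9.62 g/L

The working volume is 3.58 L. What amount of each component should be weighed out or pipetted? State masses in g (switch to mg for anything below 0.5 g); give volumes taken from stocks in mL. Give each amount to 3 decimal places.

hemin 1.958 mL; Tris base 30.609 g; HEPES 9.666 g; ammonium chloride 387.264 mL; disodium phosphate 34.440 g

Scale factor relative to 1 L: 3.58.
hemin: V = C2·V2/C1 = 3.2 µg/mL × 3580 mL ÷ 5850 µg/mL = 1.958 mL
Tris base: 0.855% w/v = 8.55 g/L → 8.55 × 3.58 L = 30.609 g
HEPES: 0.27% w/v = 2.7 g/L → 2.7 × 3.58 L = 9.666 g
ammonium chloride: V = C2·V2/C1 = 39.7 mM × 3580 mL ÷ 367 mM = 387.264 mL
disodium phosphate: 9.62 g/L × 3.58 L = 34.440 g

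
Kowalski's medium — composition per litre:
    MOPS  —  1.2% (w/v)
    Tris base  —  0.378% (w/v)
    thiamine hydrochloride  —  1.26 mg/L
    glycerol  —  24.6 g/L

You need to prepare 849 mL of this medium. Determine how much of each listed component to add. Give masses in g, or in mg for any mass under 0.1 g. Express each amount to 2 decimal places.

MOPS 10.19 g; Tris base 3.21 g; thiamine hydrochloride 1.07 mg; glycerol 20.89 g

Scale factor relative to 1 L: 0.849.
MOPS: 1.2% w/v = 12 g/L → 12 × 0.849 L = 10.19 g
Tris base: 0.378% w/v = 3.78 g/L → 3.78 × 0.849 L = 3.21 g
thiamine hydrochloride: 1.26 mg/L × 0.849 L = 1.07 mg
glycerol: 24.6 g/L × 0.849 L = 20.89 g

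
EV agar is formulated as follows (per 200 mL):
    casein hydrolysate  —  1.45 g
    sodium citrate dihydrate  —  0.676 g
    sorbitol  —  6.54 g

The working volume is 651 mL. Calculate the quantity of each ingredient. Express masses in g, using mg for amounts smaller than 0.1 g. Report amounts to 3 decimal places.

Scale factor = 651 mL / 200 mL = 3.255.
casein hydrolysate: 1.45 g × (651 mL / 200 mL) = 4.720 g
sodium citrate dihydrate: 0.676 g × (651 mL / 200 mL) = 2.200 g
sorbitol: 6.54 g × (651 mL / 200 mL) = 21.288 g

casein hydrolysate 4.720 g; sodium citrate dihydrate 2.200 g; sorbitol 21.288 g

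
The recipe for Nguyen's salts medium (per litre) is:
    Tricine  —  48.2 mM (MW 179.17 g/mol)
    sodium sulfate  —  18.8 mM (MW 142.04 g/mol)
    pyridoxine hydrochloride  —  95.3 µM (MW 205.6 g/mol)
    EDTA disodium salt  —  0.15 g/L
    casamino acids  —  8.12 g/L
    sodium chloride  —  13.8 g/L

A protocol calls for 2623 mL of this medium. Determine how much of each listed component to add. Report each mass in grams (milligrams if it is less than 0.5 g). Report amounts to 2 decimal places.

Target volume = 2623 mL = 2.623 L.
Tricine: 48.2 mmol/L × 179.17 g/mol × 2.623 L ÷ 1000 = 22.65 g
sodium sulfate: 18.8 mmol/L × 142.04 g/mol × 2.623 L ÷ 1000 = 7.00 g
pyridoxine hydrochloride: 95.3 µmol/L × 205.6 g/mol × 2.623 L ÷ 1000 = 51.39 mg
EDTA disodium salt: 0.15 g/L × 2.623 L = 0.39345 g = 393.45 mg
casamino acids: 8.12 g/L × 2.623 L = 21.30 g
sodium chloride: 13.8 g/L × 2.623 L = 36.20 g

Tricine 22.65 g; sodium sulfate 7.00 g; pyridoxine hydrochloride 51.39 mg; EDTA disodium salt 393.45 mg; casamino acids 21.30 g; sodium chloride 36.20 g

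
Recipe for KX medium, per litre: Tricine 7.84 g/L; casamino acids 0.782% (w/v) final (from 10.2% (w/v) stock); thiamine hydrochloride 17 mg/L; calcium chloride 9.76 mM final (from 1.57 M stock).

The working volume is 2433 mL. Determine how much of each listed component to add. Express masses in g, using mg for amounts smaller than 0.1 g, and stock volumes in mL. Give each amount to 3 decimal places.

Tricine 19.075 g; casamino acids 186.530 mL; thiamine hydrochloride 41.361 mg; calcium chloride 15.125 mL

Scale factor relative to 1 L: 2.433.
Tricine: 7.84 g/L × 2.433 L = 19.075 g
casamino acids: dilute stock: 0.782% ÷ 10.2% × 2433 mL = 186.530 mL
thiamine hydrochloride: 17 mg/L × 2.433 L = 41.361 mg
calcium chloride: dilute stock: 9.76 mM × 2433 mL ÷ 1570 mM = 15.125 mL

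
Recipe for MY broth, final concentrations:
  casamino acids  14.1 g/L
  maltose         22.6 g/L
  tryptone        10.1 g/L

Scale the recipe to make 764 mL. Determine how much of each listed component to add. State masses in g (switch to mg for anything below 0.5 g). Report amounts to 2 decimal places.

casamino acids 10.77 g; maltose 17.27 g; tryptone 7.72 g

Target volume = 764 mL = 0.764 L.
casamino acids: 14.1 g/L × 0.764 L = 10.77 g
maltose: 22.6 g/L × 0.764 L = 17.27 g
tryptone: 10.1 g/L × 0.764 L = 7.72 g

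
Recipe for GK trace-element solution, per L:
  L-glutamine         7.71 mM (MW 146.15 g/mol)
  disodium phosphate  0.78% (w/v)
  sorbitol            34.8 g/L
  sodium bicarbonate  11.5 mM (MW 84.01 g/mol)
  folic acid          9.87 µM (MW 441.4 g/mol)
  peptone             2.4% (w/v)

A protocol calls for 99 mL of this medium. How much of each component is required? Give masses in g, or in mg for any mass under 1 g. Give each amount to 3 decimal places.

Working volume: 99 mL = 0.099 L.
L-glutamine: 7.71 mmol/L × 146.15 mg/mmol × 0.099 L = 111.555 mg
disodium phosphate: 0.78% w/v = 7.8 g/L → 7.8 × 0.099 L = 0.7722 g = 772.200 mg
sorbitol: 34.8 g/L × 0.099 L = 3.445 g
sodium bicarbonate: 11.5 mmol/L × 84.01 mg/mmol × 0.099 L = 95.645 mg
folic acid: 9.87 µmol/L × 441.4 g/mol × 0.099 L ÷ 1000 = 0.431 mg
peptone: 2.4 g per 100 mL × 99 mL ÷ 100 = 2.376 g

L-glutamine 111.555 mg; disodium phosphate 772.200 mg; sorbitol 3.445 g; sodium bicarbonate 95.645 mg; folic acid 0.431 mg; peptone 2.376 g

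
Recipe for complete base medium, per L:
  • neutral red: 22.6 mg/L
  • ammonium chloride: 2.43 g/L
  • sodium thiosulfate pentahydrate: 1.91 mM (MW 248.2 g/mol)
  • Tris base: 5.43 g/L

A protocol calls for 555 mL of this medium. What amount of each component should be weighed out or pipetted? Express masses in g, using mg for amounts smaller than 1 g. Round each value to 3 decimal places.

neutral red 12.543 mg; ammonium chloride 1.349 g; sodium thiosulfate pentahydrate 263.104 mg; Tris base 3.014 g

Target volume = 555 mL = 0.555 L.
neutral red: 22.6 mg/L × 0.555 L = 12.543 mg
ammonium chloride: 2.43 g/L × 0.555 L = 1.349 g
sodium thiosulfate pentahydrate: 1.91 mmol/L × 248.2 mg/mmol × 0.555 L = 263.104 mg
Tris base: 5.43 g/L × 0.555 L = 3.014 g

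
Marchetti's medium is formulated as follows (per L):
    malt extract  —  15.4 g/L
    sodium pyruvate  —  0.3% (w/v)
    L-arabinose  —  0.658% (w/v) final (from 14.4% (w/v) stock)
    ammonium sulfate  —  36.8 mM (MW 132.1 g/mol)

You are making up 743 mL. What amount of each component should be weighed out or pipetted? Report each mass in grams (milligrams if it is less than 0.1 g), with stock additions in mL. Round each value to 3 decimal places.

Working volume: 743 mL = 0.743 L.
malt extract: 15.4 g/L × 0.743 L = 11.442 g
sodium pyruvate: 0.3 g per 100 mL × 743 mL ÷ 100 = 2.229 g
L-arabinose: C1V1 = C2V2 → 0.658% ÷ 14.4% × 743 mL = 33.951 mL
ammonium sulfate: 36.8 mmol/L × 132.1 g/mol × 0.743 L ÷ 1000 = 3.612 g

malt extract 11.442 g; sodium pyruvate 2.229 g; L-arabinose 33.951 mL; ammonium sulfate 3.612 g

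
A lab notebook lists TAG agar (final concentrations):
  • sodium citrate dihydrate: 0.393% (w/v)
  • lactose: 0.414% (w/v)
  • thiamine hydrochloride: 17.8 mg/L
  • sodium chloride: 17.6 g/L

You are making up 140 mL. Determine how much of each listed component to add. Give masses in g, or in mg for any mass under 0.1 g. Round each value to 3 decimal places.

sodium citrate dihydrate 0.550 g; lactose 0.580 g; thiamine hydrochloride 2.492 mg; sodium chloride 2.464 g

Working volume: 140 mL = 0.14 L.
sodium citrate dihydrate: 0.393 g per 100 mL × 140 mL ÷ 100 = 0.550 g
lactose: 0.414% w/v = 4.14 g/L → 4.14 × 0.14 L = 0.580 g
thiamine hydrochloride: 17.8 mg/L × 0.14 L = 2.492 mg
sodium chloride: 17.6 g/L × 0.14 L = 2.464 g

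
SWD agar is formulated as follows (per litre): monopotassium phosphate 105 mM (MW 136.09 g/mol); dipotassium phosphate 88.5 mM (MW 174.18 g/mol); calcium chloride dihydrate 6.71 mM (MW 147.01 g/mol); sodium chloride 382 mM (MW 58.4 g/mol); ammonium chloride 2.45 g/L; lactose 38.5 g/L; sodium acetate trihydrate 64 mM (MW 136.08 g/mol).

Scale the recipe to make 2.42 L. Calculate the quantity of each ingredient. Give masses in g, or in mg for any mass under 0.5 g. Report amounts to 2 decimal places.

Working volume: 2.42 L.
monopotassium phosphate: 105 mmol/L × 136.09 g/mol × 2.42 L ÷ 1000 = 34.58 g
dipotassium phosphate: 88.5 mmol/L × 174.18 g/mol × 2.42 L ÷ 1000 = 37.30 g
calcium chloride dihydrate: 6.71 mmol/L × 147.01 g/mol × 2.42 L ÷ 1000 = 2.39 g
sodium chloride: 382 mmol/L × 58.4 g/mol × 2.42 L ÷ 1000 = 53.99 g
ammonium chloride: 2.45 g/L × 2.42 L = 5.93 g
lactose: 38.5 g/L × 2.42 L = 93.17 g
sodium acetate trihydrate: 64 mmol/L × 136.08 g/mol × 2.42 L ÷ 1000 = 21.08 g

monopotassium phosphate 34.58 g; dipotassium phosphate 37.30 g; calcium chloride dihydrate 2.39 g; sodium chloride 53.99 g; ammonium chloride 5.93 g; lactose 93.17 g; sodium acetate trihydrate 21.08 g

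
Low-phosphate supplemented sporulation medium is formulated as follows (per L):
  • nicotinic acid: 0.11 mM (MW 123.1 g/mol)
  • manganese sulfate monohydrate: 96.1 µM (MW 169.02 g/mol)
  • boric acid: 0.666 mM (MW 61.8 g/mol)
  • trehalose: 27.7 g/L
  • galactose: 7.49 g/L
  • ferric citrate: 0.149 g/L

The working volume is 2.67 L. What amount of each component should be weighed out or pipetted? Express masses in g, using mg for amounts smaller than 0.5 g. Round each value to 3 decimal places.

nicotinic acid 36.154 mg; manganese sulfate monohydrate 43.368 mg; boric acid 109.894 mg; trehalose 73.959 g; galactose 19.998 g; ferric citrate 397.830 mg

Working volume: 2.67 L.
nicotinic acid: 0.11 mmol/L × 123.1 mg/mmol × 2.67 L = 36.154 mg
manganese sulfate monohydrate: 96.1 µmol/L × 169.02 g/mol × 2.67 L ÷ 1000 = 43.368 mg
boric acid: 0.666 mmol/L × 61.8 mg/mmol × 2.67 L = 109.894 mg
trehalose: 27.7 g/L × 2.67 L = 73.959 g
galactose: 7.49 g/L × 2.67 L = 19.998 g
ferric citrate: 0.149 g/L × 2.67 L = 0.39783 g = 397.830 mg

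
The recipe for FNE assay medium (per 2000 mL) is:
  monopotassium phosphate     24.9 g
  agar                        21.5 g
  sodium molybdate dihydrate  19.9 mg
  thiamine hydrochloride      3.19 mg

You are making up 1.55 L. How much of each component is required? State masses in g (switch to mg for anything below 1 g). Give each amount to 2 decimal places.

monopotassium phosphate 19.30 g; agar 16.66 g; sodium molybdate dihydrate 15.42 mg; thiamine hydrochloride 2.47 mg

Ratio of target to recipe volume: 1550 / 2000 = 0.775.
monopotassium phosphate: 24.9 g × (1550 mL / 2000 mL) = 19.30 g
agar: 21.5 g × (1550 mL / 2000 mL) = 16.66 g
sodium molybdate dihydrate: 19.9 mg × (1550 mL / 2000 mL) = 15.42 mg
thiamine hydrochloride: 3.19 mg × (1550 mL / 2000 mL) = 2.47 mg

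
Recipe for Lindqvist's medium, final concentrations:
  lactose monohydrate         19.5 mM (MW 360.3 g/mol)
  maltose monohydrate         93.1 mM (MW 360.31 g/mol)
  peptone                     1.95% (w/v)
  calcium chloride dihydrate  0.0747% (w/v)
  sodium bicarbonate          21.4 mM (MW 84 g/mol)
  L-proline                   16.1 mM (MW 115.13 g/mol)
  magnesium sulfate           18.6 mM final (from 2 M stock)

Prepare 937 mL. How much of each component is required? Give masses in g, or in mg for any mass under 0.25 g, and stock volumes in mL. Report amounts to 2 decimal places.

Working volume: 937 mL = 0.937 L.
lactose monohydrate: 19.5 mmol/L × 360.3 g/mol × 0.937 L ÷ 1000 = 6.58 g
maltose monohydrate: 93.1 mmol/L × 360.31 g/mol × 0.937 L ÷ 1000 = 31.43 g
peptone: 1.95 g per 100 mL × 937 mL ÷ 100 = 18.27 g
calcium chloride dihydrate: 0.0747% w/v = 0.747 g/L → 0.747 × 0.937 L = 0.70 g
sodium bicarbonate: 21.4 mmol/L × 84 g/mol × 0.937 L ÷ 1000 = 1.68 g
L-proline: 16.1 mmol/L × 115.13 g/mol × 0.937 L ÷ 1000 = 1.74 g
magnesium sulfate: V = C2·V2/C1 = 18.6 mM × 937 mL ÷ 2000 mM = 8.71 mL

lactose monohydrate 6.58 g; maltose monohydrate 31.43 g; peptone 18.27 g; calcium chloride dihydrate 0.70 g; sodium bicarbonate 1.68 g; L-proline 1.74 g; magnesium sulfate 8.71 mL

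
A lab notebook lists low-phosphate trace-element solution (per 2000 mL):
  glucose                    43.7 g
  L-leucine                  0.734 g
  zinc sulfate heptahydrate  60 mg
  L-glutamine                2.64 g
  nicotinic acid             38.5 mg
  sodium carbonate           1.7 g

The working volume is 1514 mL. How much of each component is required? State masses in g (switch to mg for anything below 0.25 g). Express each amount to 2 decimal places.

Ratio of target to recipe volume: 1514 / 2000 = 0.757.
glucose: 43.7 g × (1514 mL / 2000 mL) = 33.08 g
L-leucine: 0.734 g × (1514 mL / 2000 mL) = 0.56 g
zinc sulfate heptahydrate: 60 mg × (1514 mL / 2000 mL) = 45.42 mg
L-glutamine: 2.64 g × (1514 mL / 2000 mL) = 2.00 g
nicotinic acid: 38.5 mg × (1514 mL / 2000 mL) = 29.14 mg
sodium carbonate: 1.7 g × (1514 mL / 2000 mL) = 1.29 g

glucose 33.08 g; L-leucine 0.56 g; zinc sulfate heptahydrate 45.42 mg; L-glutamine 2.00 g; nicotinic acid 29.14 mg; sodium carbonate 1.29 g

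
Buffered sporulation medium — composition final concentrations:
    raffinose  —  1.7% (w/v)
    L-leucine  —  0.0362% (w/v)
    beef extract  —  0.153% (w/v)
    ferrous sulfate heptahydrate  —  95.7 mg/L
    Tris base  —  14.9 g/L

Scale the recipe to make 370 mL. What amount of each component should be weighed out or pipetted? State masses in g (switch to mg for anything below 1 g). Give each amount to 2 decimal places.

raffinose 6.29 g; L-leucine 133.94 mg; beef extract 566.10 mg; ferrous sulfate heptahydrate 35.41 mg; Tris base 5.51 g

Scale factor relative to 1 L: 0.37.
raffinose: 1.7% w/v = 17 g/L → 17 × 0.37 L = 6.29 g
L-leucine: 0.0362 g per 100 mL × 370 mL ÷ 100 = 0.13394 g = 133.94 mg
beef extract: 0.153 g per 100 mL × 370 mL ÷ 100 = 0.5661 g = 566.10 mg
ferrous sulfate heptahydrate: 95.7 mg/L × 0.37 L = 35.41 mg
Tris base: 14.9 g/L × 0.37 L = 5.51 g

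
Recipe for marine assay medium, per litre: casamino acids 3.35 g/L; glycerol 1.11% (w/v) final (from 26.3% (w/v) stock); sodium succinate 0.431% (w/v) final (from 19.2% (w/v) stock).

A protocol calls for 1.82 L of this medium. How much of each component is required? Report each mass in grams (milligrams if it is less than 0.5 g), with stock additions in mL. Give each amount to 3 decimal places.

casamino acids 6.097 g; glycerol 76.814 mL; sodium succinate 40.855 mL

Scale factor relative to 1 L: 1.82.
casamino acids: 3.35 g/L × 1.82 L = 6.097 g
glycerol: V = C2·V2/C1 = 1.11% ÷ 26.3% × 1820 mL = 76.814 mL
sodium succinate: dilute stock: 0.431% ÷ 19.2% × 1820 mL = 40.855 mL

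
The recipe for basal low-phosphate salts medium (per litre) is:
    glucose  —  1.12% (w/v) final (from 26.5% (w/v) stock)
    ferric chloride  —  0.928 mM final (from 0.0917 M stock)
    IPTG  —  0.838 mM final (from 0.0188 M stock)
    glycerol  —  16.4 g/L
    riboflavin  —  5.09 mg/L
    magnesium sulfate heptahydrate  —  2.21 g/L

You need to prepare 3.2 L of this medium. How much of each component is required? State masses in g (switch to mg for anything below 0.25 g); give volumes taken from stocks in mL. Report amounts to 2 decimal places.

glucose 135.25 mL; ferric chloride 32.38 mL; IPTG 142.64 mL; glycerol 52.48 g; riboflavin 16.29 mg; magnesium sulfate heptahydrate 7.07 g

Working volume: 3.2 L.
glucose: dilute stock: 1.12% ÷ 26.5% × 3200 mL = 135.25 mL
ferric chloride: V = C2·V2/C1 = 0.928 mM × 3200 mL ÷ 91.7 mM = 32.38 mL
IPTG: C1V1 = C2V2 → 0.838 mM × 3200 mL ÷ 18.8 mM = 142.64 mL
glycerol: 16.4 g/L × 3.2 L = 52.48 g
riboflavin: 5.09 mg/L × 3.2 L = 16.29 mg
magnesium sulfate heptahydrate: 2.21 g/L × 3.2 L = 7.07 g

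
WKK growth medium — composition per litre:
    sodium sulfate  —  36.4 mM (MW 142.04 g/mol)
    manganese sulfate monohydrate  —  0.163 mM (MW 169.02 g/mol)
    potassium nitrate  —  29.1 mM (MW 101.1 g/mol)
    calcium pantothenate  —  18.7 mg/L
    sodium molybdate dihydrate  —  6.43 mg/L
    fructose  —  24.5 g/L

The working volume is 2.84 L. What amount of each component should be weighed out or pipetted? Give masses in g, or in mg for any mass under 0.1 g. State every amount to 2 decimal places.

sodium sulfate 14.68 g; manganese sulfate monohydrate 78.24 mg; potassium nitrate 8.36 g; calcium pantothenate 53.11 mg; sodium molybdate dihydrate 18.26 mg; fructose 69.58 g

Scale factor relative to 1 L: 2.84.
sodium sulfate: 36.4 mmol/L × 142.04 g/mol × 2.84 L ÷ 1000 = 14.68 g
manganese sulfate monohydrate: 0.163 mmol/L × 169.02 mg/mmol × 2.84 L = 78.24 mg
potassium nitrate: 29.1 mmol/L × 101.1 g/mol × 2.84 L ÷ 1000 = 8.36 g
calcium pantothenate: 18.7 mg/L × 2.84 L = 53.11 mg
sodium molybdate dihydrate: 6.43 mg/L × 2.84 L = 18.26 mg
fructose: 24.5 g/L × 2.84 L = 69.58 g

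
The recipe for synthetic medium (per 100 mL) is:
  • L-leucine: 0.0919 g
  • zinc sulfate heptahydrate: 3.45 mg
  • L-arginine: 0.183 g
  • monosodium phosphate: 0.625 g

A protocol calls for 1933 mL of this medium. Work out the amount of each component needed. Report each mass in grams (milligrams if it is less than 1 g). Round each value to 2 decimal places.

Ratio of target to recipe volume: 1933 / 100 = 19.33.
L-leucine: 0.0919 g × (1933 mL / 100 mL) = 1.78 g
zinc sulfate heptahydrate: 3.45 mg × (1933 mL / 100 mL) = 66.69 mg
L-arginine: 0.183 g × (1933 mL / 100 mL) = 3.54 g
monosodium phosphate: 0.625 g × (1933 mL / 100 mL) = 12.08 g

L-leucine 1.78 g; zinc sulfate heptahydrate 66.69 mg; L-arginine 3.54 g; monosodium phosphate 12.08 g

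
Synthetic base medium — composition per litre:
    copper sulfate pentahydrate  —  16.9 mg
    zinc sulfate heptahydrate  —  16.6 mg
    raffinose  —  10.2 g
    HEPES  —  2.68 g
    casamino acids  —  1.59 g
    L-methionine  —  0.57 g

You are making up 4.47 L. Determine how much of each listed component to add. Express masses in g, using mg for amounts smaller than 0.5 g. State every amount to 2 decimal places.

copper sulfate pentahydrate 75.54 mg; zinc sulfate heptahydrate 74.20 mg; raffinose 45.59 g; HEPES 11.98 g; casamino acids 7.11 g; L-methionine 2.55 g

Ratio of target to recipe volume: 4470 / 1000 = 4.47.
copper sulfate pentahydrate: 16.9 mg × (4470 mL / 1000 mL) = 75.54 mg
zinc sulfate heptahydrate: 16.6 mg × (4470 mL / 1000 mL) = 74.20 mg
raffinose: 10.2 g × (4470 mL / 1000 mL) = 45.59 g
HEPES: 2.68 g × (4470 mL / 1000 mL) = 11.98 g
casamino acids: 1.59 g × (4470 mL / 1000 mL) = 7.11 g
L-methionine: 0.57 g × (4470 mL / 1000 mL) = 2.55 g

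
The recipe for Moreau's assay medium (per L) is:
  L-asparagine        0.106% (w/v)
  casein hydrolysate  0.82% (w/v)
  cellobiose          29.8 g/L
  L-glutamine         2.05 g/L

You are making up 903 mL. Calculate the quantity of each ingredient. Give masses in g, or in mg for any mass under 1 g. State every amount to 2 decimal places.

L-asparagine 957.18 mg; casein hydrolysate 7.40 g; cellobiose 26.91 g; L-glutamine 1.85 g

Target volume = 903 mL = 0.903 L.
L-asparagine: 0.106% w/v = 1.06 g/L → 1.06 × 0.903 L = 0.95718 g = 957.18 mg
casein hydrolysate: 0.82 g per 100 mL × 903 mL ÷ 100 = 7.40 g
cellobiose: 29.8 g/L × 0.903 L = 26.91 g
L-glutamine: 2.05 g/L × 0.903 L = 1.85 g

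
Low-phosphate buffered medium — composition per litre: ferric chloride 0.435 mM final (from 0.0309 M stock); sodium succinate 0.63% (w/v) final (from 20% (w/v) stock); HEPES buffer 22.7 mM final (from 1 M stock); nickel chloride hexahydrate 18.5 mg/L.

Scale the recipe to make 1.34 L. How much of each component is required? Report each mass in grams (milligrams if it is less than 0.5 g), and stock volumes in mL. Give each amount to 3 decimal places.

ferric chloride 18.864 mL; sodium succinate 42.210 mL; HEPES buffer 30.418 mL; nickel chloride hexahydrate 24.790 mg

Scale factor relative to 1 L: 1.34.
ferric chloride: dilute stock: 0.435 mM × 1340 mL ÷ 30.9 mM = 18.864 mL
sodium succinate: V = C2·V2/C1 = 0.63% ÷ 20% × 1340 mL = 42.210 mL
HEPES buffer: C1V1 = C2V2 → 22.7 mM × 1340 mL ÷ 1000 mM = 30.418 mL
nickel chloride hexahydrate: 18.5 mg/L × 1.34 L = 24.790 mg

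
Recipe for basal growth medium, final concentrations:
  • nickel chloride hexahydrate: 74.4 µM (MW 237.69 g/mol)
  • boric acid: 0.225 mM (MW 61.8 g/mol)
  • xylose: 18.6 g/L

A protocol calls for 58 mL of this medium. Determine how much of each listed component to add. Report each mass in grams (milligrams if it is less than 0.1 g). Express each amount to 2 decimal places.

nickel chloride hexahydrate 1.03 mg; boric acid 0.81 mg; xylose 1.08 g

Target volume = 58 mL = 0.058 L.
nickel chloride hexahydrate: 74.4 µmol/L × 237.69 g/mol × 0.058 L ÷ 1000 = 1.03 mg
boric acid: 0.225 mmol/L × 61.8 mg/mmol × 0.058 L = 0.81 mg
xylose: 18.6 g/L × 0.058 L = 1.08 g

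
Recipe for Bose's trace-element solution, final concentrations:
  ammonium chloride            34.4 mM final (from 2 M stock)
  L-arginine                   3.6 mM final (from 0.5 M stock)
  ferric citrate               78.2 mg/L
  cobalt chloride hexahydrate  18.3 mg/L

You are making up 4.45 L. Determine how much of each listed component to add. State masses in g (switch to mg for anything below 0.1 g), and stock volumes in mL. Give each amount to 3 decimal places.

Working volume: 4.45 L.
ammonium chloride: dilute stock: 34.4 mM × 4450 mL ÷ 2000 mM = 76.540 mL
L-arginine: V = C2·V2/C1 = 3.6 mM × 4450 mL ÷ 500 mM = 32.040 mL
ferric citrate: 78.2 mg/L × 4.45 L = 347.99 mg = 0.348 g
cobalt chloride hexahydrate: 18.3 mg/L × 4.45 L = 81.435 mg

ammonium chloride 76.540 mL; L-arginine 32.040 mL; ferric citrate 0.348 g; cobalt chloride hexahydrate 81.435 mg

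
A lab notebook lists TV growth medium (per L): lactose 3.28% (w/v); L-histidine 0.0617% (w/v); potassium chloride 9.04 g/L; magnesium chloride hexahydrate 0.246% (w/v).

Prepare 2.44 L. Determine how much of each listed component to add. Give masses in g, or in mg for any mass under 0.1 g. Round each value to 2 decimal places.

lactose 80.03 g; L-histidine 1.51 g; potassium chloride 22.06 g; magnesium chloride hexahydrate 6.00 g

Scale factor relative to 1 L: 2.44.
lactose: 3.28 g per 100 mL × 2440 mL ÷ 100 = 80.03 g
L-histidine: 0.0617 g per 100 mL × 2440 mL ÷ 100 = 1.51 g
potassium chloride: 9.04 g/L × 2.44 L = 22.06 g
magnesium chloride hexahydrate: 0.246 g per 100 mL × 2440 mL ÷ 100 = 6.00 g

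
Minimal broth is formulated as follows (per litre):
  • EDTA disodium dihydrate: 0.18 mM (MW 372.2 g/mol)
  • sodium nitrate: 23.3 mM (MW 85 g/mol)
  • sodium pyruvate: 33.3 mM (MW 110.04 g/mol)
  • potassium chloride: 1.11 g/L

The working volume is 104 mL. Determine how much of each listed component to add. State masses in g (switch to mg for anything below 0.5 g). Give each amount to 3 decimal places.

EDTA disodium dihydrate 6.968 mg; sodium nitrate 205.972 mg; sodium pyruvate 381.091 mg; potassium chloride 115.440 mg

Scale factor relative to 1 L: 0.104.
EDTA disodium dihydrate: 0.18 mmol/L × 372.2 mg/mmol × 0.104 L = 6.968 mg
sodium nitrate: 23.3 mmol/L × 85 mg/mmol × 0.104 L = 205.972 mg
sodium pyruvate: 33.3 mmol/L × 110.04 mg/mmol × 0.104 L = 381.091 mg
potassium chloride: 1.11 g/L × 0.104 L = 0.11544 g = 115.440 mg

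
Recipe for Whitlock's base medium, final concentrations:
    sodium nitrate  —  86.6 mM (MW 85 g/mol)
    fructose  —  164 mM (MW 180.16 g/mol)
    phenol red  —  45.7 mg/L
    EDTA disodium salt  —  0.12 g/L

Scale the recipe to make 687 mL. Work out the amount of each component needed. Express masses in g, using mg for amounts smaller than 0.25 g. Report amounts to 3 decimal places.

Working volume: 687 mL = 0.687 L.
sodium nitrate: 86.6 mmol/L × 85 g/mol × 0.687 L ÷ 1000 = 5.057 g
fructose: 164 mmol/L × 180.16 g/mol × 0.687 L ÷ 1000 = 20.298 g
phenol red: 45.7 mg/L × 0.687 L = 31.396 mg
EDTA disodium salt: 0.12 g/L × 0.687 L = 0.08244 g = 82.440 mg

sodium nitrate 5.057 g; fructose 20.298 g; phenol red 31.396 mg; EDTA disodium salt 82.440 mg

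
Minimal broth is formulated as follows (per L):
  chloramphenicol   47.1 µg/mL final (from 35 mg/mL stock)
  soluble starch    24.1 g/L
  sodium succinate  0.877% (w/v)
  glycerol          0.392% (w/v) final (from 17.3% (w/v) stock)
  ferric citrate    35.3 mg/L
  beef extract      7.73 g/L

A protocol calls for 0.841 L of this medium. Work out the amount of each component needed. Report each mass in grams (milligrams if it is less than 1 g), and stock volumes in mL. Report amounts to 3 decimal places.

Scale factor relative to 1 L: 0.841.
chloramphenicol: V = C2·V2/C1 = 47.1 µg/mL × 841 mL ÷ 35000 µg/mL = 1.132 mL
soluble starch: 24.1 g/L × 0.841 L = 20.268 g
sodium succinate: 0.877% w/v = 8.77 g/L → 8.77 × 0.841 L = 7.376 g
glycerol: C1V1 = C2V2 → 0.392% ÷ 17.3% × 841 mL = 19.056 mL
ferric citrate: 35.3 mg/L × 0.841 L = 29.687 mg
beef extract: 7.73 g/L × 0.841 L = 6.501 g

chloramphenicol 1.132 mL; soluble starch 20.268 g; sodium succinate 7.376 g; glycerol 19.056 mL; ferric citrate 29.687 mg; beef extract 6.501 g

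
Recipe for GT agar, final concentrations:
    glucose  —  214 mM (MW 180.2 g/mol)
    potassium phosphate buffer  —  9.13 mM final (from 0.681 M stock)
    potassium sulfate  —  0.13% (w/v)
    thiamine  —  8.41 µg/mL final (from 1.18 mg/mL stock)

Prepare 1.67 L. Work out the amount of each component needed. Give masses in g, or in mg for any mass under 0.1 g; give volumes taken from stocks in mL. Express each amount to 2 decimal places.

glucose 64.40 g; potassium phosphate buffer 22.39 mL; potassium sulfate 2.17 g; thiamine 11.90 mL

Working volume: 1.67 L.
glucose: 214 mmol/L × 180.2 g/mol × 1.67 L ÷ 1000 = 64.40 g
potassium phosphate buffer: dilute stock: 9.13 mM × 1670 mL ÷ 681 mM = 22.39 mL
potassium sulfate: 0.13% w/v = 1.3 g/L → 1.3 × 1.67 L = 2.17 g
thiamine: V = C2·V2/C1 = 8.41 µg/mL × 1670 mL ÷ 1180 µg/mL = 11.90 mL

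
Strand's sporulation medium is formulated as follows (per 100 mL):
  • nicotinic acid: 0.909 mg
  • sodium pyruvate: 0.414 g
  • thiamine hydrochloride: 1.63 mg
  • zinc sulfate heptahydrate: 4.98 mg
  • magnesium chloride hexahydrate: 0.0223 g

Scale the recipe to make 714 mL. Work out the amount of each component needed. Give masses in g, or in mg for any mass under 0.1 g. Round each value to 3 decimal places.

nicotinic acid 6.490 mg; sodium pyruvate 2.956 g; thiamine hydrochloride 11.638 mg; zinc sulfate heptahydrate 35.557 mg; magnesium chloride hexahydrate 0.159 g

Scale factor = 714 mL / 100 mL = 7.14.
nicotinic acid: 0.909 mg × (714 mL / 100 mL) = 6.490 mg
sodium pyruvate: 0.414 g × (714 mL / 100 mL) = 2.956 g
thiamine hydrochloride: 1.63 mg × (714 mL / 100 mL) = 11.638 mg
zinc sulfate heptahydrate: 4.98 mg × (714 mL / 100 mL) = 35.557 mg
magnesium chloride hexahydrate: 0.0223 g × (714 mL / 100 mL) = 0.159 g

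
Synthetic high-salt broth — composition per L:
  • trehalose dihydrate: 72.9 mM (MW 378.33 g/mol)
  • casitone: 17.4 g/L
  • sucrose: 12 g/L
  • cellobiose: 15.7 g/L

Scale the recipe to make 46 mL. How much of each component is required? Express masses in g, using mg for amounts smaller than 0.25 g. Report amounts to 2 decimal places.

Working volume: 46 mL = 0.046 L.
trehalose dihydrate: 72.9 mmol/L × 378.33 g/mol × 0.046 L ÷ 1000 = 1.27 g
casitone: 17.4 g/L × 0.046 L = 0.80 g
sucrose: 12 g/L × 0.046 L = 0.55 g
cellobiose: 15.7 g/L × 0.046 L = 0.72 g

trehalose dihydrate 1.27 g; casitone 0.80 g; sucrose 0.55 g; cellobiose 0.72 g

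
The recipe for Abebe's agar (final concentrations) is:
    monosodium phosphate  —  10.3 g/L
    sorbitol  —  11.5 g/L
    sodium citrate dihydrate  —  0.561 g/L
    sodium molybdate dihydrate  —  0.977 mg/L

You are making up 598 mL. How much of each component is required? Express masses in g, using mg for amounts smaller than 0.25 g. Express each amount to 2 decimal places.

monosodium phosphate 6.16 g; sorbitol 6.88 g; sodium citrate dihydrate 0.34 g; sodium molybdate dihydrate 0.58 mg

Working volume: 598 mL = 0.598 L.
monosodium phosphate: 10.3 g/L × 0.598 L = 6.16 g
sorbitol: 11.5 g/L × 0.598 L = 6.88 g
sodium citrate dihydrate: 0.561 g/L × 0.598 L = 0.34 g
sodium molybdate dihydrate: 0.977 mg/L × 0.598 L = 0.58 mg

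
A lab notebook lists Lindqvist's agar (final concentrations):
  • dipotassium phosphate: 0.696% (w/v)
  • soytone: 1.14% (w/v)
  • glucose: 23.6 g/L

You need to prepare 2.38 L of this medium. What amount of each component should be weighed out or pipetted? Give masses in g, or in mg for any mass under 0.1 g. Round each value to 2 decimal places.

Working volume: 2.38 L.
dipotassium phosphate: 0.696 g per 100 mL × 2380 mL ÷ 100 = 16.56 g
soytone: 1.14% w/v = 11.4 g/L → 11.4 × 2.38 L = 27.13 g
glucose: 23.6 g/L × 2.38 L = 56.17 g

dipotassium phosphate 16.56 g; soytone 27.13 g; glucose 56.17 g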